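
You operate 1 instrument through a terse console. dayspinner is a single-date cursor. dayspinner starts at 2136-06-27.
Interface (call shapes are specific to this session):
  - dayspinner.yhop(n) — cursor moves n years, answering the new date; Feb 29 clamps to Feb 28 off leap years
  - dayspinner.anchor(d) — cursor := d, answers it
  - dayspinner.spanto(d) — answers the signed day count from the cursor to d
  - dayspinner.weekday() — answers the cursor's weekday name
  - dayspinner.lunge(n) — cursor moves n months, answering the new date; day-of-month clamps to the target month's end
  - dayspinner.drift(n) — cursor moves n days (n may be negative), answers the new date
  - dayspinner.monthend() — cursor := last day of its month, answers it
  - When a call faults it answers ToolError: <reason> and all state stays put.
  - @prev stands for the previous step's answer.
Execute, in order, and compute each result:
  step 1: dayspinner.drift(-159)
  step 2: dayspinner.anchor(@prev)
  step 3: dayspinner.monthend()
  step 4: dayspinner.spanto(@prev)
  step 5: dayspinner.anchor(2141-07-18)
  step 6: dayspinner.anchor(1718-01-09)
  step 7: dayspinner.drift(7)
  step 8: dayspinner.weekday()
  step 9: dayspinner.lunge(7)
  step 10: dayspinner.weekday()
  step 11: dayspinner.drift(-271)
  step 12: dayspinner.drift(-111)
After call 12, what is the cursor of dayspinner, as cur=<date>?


-- dayspinner.drift(n: -159) : 2136-01-20
-- dayspinner.anchor(d: @prev) : 2136-01-20
-- dayspinner.monthend() : 2136-01-31
-- dayspinner.spanto(d: @prev) : 0
-- dayspinner.anchor(d: 2141-07-18) : 2141-07-18
-- dayspinner.anchor(d: 1718-01-09) : 1718-01-09
-- dayspinner.drift(n: 7) : 1718-01-16
-- dayspinner.weekday() : Sunday
-- dayspinner.lunge(n: 7) : 1718-08-16
-- dayspinner.weekday() : Tuesday
-- dayspinner.drift(n: -271) : 1717-11-18
-- dayspinner.drift(n: -111) : 1717-07-30

Answer: cur=1717-07-30


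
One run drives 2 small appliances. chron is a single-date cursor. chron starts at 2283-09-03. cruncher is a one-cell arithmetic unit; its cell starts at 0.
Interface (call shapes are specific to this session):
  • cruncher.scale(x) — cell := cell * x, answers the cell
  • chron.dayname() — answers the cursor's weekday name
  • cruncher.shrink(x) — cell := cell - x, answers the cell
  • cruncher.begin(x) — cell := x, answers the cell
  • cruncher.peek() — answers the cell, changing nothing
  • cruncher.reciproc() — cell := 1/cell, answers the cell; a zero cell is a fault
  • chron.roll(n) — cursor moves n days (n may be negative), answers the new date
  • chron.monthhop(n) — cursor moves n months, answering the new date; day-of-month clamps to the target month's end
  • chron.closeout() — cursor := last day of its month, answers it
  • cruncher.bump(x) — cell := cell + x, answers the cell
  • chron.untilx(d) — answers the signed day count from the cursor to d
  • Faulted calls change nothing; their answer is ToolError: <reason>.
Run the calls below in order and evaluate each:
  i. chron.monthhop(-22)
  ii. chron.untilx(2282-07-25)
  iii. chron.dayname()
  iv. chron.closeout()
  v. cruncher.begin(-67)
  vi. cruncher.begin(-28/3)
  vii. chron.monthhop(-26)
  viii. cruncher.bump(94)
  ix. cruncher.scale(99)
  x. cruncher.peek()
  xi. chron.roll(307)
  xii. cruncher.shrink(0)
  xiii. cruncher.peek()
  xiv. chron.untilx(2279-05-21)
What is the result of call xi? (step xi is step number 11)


·→ chron.monthhop(n='-22')
·← 2281-11-03
·→ chron.untilx(d='2282-07-25')
·← 264
·→ chron.dayname()
·← Thursday
·→ chron.closeout()
·← 2281-11-30
·→ cruncher.begin(x='-67')
·← -67
·→ cruncher.begin(x='-28/3')
·← -28/3
·→ chron.monthhop(n='-26')
·← 2279-09-30
·→ cruncher.bump(x='94')
·← 254/3
·→ cruncher.scale(x='99')
·← 8382
·→ cruncher.peek()
·← 8382
·→ chron.roll(n='307')
·← 2280-08-02
·→ cruncher.shrink(x='0')
·← 8382
·→ cruncher.peek()
·← 8382
·→ chron.untilx(d='2279-05-21')
·← -439

Answer: 2280-08-02


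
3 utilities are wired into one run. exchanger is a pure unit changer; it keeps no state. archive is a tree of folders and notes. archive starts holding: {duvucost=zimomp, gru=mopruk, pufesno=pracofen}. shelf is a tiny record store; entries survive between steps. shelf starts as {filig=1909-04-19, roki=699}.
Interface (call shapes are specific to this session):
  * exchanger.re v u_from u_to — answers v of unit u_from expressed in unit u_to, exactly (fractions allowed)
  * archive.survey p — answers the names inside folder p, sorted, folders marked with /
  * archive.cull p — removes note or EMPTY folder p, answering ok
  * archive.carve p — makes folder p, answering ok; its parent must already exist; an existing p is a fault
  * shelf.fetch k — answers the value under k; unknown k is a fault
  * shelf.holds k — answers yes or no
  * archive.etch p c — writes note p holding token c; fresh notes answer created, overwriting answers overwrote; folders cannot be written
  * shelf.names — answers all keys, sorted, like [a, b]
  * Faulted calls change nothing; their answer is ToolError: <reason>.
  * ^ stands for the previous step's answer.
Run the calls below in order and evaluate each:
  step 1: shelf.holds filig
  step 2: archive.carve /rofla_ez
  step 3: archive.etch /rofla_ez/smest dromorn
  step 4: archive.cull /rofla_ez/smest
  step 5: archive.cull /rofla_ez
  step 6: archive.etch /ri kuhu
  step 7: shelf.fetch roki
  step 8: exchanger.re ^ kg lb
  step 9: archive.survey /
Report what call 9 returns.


[in] shelf.holds k=filig
= yes
[in] archive.carve p=/rofla_ez
= ok
[in] archive.etch p=/rofla_ez/smest c=dromorn
= created
[in] archive.cull p=/rofla_ez/smest
= ok
[in] archive.cull p=/rofla_ez
= ok
[in] archive.etch p=/ri c=kuhu
= created
[in] shelf.fetch k=roki
= 699
[in] exchanger.re v=^ u_from=kg u_to=lb
= 69900000000/45359237
[in] archive.survey p=/
= [duvucost, gru, pufesno, ri]

Answer: [duvucost, gru, pufesno, ri]


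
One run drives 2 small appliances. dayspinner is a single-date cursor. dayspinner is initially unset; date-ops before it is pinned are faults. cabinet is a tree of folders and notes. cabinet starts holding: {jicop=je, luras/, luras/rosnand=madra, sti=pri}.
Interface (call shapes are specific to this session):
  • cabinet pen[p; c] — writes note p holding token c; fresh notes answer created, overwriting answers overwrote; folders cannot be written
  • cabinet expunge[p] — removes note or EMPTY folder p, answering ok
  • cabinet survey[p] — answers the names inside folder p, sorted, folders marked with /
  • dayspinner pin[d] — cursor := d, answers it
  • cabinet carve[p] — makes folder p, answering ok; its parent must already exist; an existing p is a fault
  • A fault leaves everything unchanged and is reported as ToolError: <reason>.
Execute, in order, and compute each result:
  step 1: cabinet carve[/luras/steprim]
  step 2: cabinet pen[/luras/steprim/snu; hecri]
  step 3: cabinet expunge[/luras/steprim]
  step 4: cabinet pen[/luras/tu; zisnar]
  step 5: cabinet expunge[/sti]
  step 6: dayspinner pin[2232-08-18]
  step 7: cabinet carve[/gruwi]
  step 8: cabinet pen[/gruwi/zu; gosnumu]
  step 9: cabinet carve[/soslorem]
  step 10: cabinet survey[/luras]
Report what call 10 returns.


Answer: [rosnand, steprim/, tu]

Derivation:
-- cabinet carve(/luras/steprim) ~> ok
-- cabinet pen(/luras/steprim/snu, hecri) ~> created
-- cabinet expunge(/luras/steprim) ~> ToolError: not empty
-- cabinet pen(/luras/tu, zisnar) ~> created
-- cabinet expunge(/sti) ~> ok
-- dayspinner pin(2232-08-18) ~> 2232-08-18
-- cabinet carve(/gruwi) ~> ok
-- cabinet pen(/gruwi/zu, gosnumu) ~> created
-- cabinet carve(/soslorem) ~> ok
-- cabinet survey(/luras) ~> [rosnand, steprim/, tu]


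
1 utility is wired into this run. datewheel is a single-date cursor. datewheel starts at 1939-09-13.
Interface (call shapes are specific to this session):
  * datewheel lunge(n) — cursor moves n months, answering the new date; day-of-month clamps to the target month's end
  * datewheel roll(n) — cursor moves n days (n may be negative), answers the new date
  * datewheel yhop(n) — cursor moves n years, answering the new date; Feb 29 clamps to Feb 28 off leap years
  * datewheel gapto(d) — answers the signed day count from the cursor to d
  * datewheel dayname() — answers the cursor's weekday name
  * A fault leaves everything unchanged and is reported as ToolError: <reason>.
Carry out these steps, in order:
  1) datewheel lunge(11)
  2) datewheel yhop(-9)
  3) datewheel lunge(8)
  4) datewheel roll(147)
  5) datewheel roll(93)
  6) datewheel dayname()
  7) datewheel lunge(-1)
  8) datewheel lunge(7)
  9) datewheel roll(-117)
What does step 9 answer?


# 1. datewheel lunge(n=11) == 1940-08-13
# 2. datewheel yhop(n=-9) == 1931-08-13
# 3. datewheel lunge(n=8) == 1932-04-13
# 4. datewheel roll(n=147) == 1932-09-07
# 5. datewheel roll(n=93) == 1932-12-09
# 6. datewheel dayname() == Friday
# 7. datewheel lunge(n=-1) == 1932-11-09
# 8. datewheel lunge(n=7) == 1933-06-09
# 9. datewheel roll(n=-117) == 1933-02-12

Answer: 1933-02-12


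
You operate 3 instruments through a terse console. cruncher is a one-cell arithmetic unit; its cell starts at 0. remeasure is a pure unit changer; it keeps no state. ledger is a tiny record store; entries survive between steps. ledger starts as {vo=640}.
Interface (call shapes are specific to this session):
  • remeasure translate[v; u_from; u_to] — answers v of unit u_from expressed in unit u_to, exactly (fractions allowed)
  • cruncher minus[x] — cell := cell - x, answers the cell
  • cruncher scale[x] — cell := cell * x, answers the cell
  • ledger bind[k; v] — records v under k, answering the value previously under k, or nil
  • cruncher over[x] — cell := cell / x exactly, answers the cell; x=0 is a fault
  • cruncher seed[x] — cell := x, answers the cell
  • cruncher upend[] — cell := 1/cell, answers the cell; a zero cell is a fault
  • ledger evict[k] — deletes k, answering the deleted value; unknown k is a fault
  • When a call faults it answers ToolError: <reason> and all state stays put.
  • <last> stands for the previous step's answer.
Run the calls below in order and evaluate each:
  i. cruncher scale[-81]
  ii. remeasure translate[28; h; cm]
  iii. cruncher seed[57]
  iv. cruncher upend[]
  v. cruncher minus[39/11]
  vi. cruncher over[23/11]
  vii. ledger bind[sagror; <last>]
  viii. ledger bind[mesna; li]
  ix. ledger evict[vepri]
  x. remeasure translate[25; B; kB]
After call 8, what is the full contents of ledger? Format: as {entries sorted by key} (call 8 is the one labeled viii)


Calling cruncher scale with x=-81, and get 0.
I try remeasure translate with v=28, u_from=h, u_to=cm: ToolError: incompatible units.
I call cruncher seed with x=57, and see 57.
I invoke cruncher upend(), and get 1/57.
Calling cruncher minus with x=39/11, — result: -2212/627.
I try cruncher over with x=23/11, giving -2212/1311.
I try ledger bind with k=sagror, v=<last>, and observe nil.
Then ledger bind with k=mesna, v=li, yielding nil.
Now I run ledger evict with k=vepri, — result: ToolError: no such key vepri.
Now I run remeasure translate with v=25, u_from=B, u_to=kB, yielding 1/40.

Answer: {mesna=li, sagror=-2212/1311, vo=640}


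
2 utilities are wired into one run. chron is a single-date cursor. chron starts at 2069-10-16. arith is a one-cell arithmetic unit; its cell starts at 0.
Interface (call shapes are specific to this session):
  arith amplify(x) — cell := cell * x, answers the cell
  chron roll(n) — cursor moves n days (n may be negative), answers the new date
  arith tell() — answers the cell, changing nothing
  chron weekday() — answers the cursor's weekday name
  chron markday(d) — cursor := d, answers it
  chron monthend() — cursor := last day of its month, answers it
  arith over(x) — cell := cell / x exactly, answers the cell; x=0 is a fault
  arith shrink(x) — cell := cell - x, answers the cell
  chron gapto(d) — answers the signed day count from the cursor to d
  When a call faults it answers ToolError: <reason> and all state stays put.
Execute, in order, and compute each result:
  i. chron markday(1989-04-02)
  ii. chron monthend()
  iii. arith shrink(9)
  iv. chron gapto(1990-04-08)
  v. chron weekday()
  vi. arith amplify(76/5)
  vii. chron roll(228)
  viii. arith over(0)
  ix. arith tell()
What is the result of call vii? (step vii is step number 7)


Answer: 1989-12-14

Derivation:
// chron markday(d: 1989-04-02) == 1989-04-02
// chron monthend() == 1989-04-30
// arith shrink(x: 9) == -9
// chron gapto(d: 1990-04-08) == 343
// chron weekday() == Sunday
// arith amplify(x: 76/5) == -684/5
// chron roll(n: 228) == 1989-12-14
// arith over(x: 0) == ToolError: division by zero
// arith tell() == -684/5


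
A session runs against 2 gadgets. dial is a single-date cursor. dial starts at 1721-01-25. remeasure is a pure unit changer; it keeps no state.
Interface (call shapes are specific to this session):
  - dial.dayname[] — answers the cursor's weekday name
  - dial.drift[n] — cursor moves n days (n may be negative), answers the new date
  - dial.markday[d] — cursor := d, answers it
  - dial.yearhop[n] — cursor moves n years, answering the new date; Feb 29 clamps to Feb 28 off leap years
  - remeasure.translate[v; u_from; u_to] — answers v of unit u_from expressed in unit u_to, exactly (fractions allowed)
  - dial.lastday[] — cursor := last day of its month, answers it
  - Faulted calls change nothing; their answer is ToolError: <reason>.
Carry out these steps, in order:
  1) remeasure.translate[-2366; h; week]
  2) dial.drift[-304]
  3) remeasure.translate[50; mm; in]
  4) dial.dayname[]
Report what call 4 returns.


I call remeasure.translate with v=-2366, u_from=h, u_to=week: -169/12.
I use dial.drift with n=-304, giving 1720-03-27.
Then remeasure.translate with v=50, u_from=mm, u_to=in, → 250/127.
I use dial.dayname(), and see Wednesday.

Answer: Wednesday


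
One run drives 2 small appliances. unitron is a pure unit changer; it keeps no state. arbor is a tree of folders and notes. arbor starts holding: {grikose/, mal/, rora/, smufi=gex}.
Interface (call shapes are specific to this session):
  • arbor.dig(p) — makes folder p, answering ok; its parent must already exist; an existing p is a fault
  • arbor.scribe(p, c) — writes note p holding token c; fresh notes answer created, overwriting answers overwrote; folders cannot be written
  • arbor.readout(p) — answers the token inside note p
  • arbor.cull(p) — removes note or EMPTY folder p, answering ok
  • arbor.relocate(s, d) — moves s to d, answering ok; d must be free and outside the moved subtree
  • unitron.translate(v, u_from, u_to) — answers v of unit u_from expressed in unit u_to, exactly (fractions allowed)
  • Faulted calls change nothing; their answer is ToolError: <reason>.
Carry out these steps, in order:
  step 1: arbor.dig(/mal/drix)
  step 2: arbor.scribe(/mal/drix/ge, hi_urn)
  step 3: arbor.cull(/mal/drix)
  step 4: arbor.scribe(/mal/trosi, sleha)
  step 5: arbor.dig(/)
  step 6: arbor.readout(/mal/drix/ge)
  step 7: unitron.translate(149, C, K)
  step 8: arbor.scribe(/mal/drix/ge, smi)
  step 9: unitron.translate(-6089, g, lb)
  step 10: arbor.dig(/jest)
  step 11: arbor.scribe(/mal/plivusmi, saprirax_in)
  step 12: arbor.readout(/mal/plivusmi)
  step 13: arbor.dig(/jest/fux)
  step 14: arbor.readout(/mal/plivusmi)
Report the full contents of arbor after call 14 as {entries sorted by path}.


Answer: {grikose/, jest/, jest/fux/, mal/, mal/drix/, mal/drix/ge=smi, mal/plivusmi=saprirax_in, mal/trosi=sleha, rora/, smufi=gex}

Derivation:
==> arbor.dig(p=/mal/drix)
<== ok
==> arbor.scribe(p=/mal/drix/ge, c=hi_urn)
<== created
==> arbor.cull(p=/mal/drix)
<== ToolError: not empty
==> arbor.scribe(p=/mal/trosi, c=sleha)
<== created
==> arbor.dig(p=/)
<== ToolError: exists
==> arbor.readout(p=/mal/drix/ge)
<== hi_urn
==> unitron.translate(v=149, u_from=C, u_to=K)
<== 8443/20
==> arbor.scribe(p=/mal/drix/ge, c=smi)
<== overwrote
==> unitron.translate(v=-6089, u_from=g, u_to=lb)
<== -608900000/45359237
==> arbor.dig(p=/jest)
<== ok
==> arbor.scribe(p=/mal/plivusmi, c=saprirax_in)
<== created
==> arbor.readout(p=/mal/plivusmi)
<== saprirax_in
==> arbor.dig(p=/jest/fux)
<== ok
==> arbor.readout(p=/mal/plivusmi)
<== saprirax_in


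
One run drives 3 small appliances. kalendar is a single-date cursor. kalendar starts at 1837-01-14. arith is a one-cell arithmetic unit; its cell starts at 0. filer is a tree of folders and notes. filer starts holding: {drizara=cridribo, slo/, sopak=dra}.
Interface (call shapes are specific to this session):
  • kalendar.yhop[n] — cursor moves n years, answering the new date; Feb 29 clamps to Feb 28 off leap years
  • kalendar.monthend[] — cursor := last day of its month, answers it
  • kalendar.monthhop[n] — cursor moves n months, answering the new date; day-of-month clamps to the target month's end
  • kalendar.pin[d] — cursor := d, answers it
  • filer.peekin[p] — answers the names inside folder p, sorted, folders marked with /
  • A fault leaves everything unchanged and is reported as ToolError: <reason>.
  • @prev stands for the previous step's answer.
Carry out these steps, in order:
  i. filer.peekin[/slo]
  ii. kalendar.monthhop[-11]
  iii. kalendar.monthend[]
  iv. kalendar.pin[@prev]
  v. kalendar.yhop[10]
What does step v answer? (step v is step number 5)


// 1. filer.peekin(p=/slo) : []
// 2. kalendar.monthhop(n=-11) : 1836-02-14
// 3. kalendar.monthend() : 1836-02-29
// 4. kalendar.pin(d=@prev) : 1836-02-29
// 5. kalendar.yhop(n=10) : 1846-02-28

Answer: 1846-02-28


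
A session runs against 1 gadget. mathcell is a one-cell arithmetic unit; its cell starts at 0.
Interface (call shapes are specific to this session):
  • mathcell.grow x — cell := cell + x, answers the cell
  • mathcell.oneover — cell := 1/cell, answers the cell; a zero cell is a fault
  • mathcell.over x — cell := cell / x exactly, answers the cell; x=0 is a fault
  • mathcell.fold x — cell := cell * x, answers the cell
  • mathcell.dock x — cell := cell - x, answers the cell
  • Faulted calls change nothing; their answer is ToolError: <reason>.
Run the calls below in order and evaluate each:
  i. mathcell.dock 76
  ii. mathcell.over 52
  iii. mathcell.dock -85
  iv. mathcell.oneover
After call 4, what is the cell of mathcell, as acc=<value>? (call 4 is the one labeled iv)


Answer: acc=13/1086

Derivation:
>>> dock x: 76
:: -76
>>> over x: 52
:: -19/13
>>> dock x: -85
:: 1086/13
>>> oneover
:: 13/1086


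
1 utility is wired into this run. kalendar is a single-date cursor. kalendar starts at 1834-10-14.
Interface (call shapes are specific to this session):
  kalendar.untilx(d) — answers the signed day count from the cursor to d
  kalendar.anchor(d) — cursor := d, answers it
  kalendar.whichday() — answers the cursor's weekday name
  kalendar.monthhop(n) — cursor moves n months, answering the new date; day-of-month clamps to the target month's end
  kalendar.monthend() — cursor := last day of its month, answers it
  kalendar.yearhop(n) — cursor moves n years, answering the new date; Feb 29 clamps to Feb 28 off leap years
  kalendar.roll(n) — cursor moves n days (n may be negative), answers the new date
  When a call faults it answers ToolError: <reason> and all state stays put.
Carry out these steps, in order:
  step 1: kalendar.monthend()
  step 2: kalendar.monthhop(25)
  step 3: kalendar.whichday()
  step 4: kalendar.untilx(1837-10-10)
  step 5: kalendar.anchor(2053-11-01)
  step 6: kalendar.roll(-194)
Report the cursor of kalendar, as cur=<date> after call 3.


Answer: cur=1836-11-30

Derivation:
% monthend
= 1834-10-31
% monthhop n→25
= 1836-11-30
% whichday
= Wednesday
% untilx d→1837-10-10
= 314
% anchor d→2053-11-01
= 2053-11-01
% roll n→-194
= 2053-04-21


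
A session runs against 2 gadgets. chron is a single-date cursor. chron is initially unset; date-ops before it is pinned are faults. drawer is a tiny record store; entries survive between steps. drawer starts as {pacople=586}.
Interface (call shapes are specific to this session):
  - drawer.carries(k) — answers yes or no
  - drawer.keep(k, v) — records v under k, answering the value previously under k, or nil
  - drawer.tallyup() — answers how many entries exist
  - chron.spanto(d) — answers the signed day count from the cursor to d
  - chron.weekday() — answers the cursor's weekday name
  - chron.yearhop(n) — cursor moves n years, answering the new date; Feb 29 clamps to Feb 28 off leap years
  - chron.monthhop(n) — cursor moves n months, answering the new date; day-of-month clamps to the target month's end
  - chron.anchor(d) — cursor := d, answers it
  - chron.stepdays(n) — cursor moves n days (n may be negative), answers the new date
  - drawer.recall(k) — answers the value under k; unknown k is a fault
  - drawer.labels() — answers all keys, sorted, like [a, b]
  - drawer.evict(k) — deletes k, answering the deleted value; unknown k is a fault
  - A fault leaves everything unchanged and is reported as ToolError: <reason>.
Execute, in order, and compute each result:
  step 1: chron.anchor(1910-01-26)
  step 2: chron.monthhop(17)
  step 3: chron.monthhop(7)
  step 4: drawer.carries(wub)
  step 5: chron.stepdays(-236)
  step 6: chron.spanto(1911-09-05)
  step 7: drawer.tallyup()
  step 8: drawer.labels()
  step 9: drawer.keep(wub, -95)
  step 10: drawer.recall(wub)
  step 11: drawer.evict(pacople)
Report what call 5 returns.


# 1. chron.anchor(d: 1910-01-26) => 1910-01-26
# 2. chron.monthhop(n: 17) => 1911-06-26
# 3. chron.monthhop(n: 7) => 1912-01-26
# 4. drawer.carries(k: wub) => no
# 5. chron.stepdays(n: -236) => 1911-06-04
# 6. chron.spanto(d: 1911-09-05) => 93
# 7. drawer.tallyup() => 1
# 8. drawer.labels() => [pacople]
# 9. drawer.keep(k: wub, v: -95) => nil
# 10. drawer.recall(k: wub) => -95
# 11. drawer.evict(k: pacople) => 586

Answer: 1911-06-04


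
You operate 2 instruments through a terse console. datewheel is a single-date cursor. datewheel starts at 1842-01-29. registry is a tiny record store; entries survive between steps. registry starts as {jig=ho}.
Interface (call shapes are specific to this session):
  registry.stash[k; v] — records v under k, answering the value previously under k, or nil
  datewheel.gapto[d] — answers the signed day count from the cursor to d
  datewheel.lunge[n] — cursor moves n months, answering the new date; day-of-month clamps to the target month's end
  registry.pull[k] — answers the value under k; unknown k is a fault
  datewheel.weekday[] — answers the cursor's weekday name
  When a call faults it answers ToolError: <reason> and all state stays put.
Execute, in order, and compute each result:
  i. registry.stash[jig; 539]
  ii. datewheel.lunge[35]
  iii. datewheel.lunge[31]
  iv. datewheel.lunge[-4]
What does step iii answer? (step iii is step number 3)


Answer: 1847-07-29

Derivation:
-- registry.stash(k='jig', v='539') ~> ho
-- datewheel.lunge(n='35') ~> 1844-12-29
-- datewheel.lunge(n='31') ~> 1847-07-29
-- datewheel.lunge(n='-4') ~> 1847-03-29


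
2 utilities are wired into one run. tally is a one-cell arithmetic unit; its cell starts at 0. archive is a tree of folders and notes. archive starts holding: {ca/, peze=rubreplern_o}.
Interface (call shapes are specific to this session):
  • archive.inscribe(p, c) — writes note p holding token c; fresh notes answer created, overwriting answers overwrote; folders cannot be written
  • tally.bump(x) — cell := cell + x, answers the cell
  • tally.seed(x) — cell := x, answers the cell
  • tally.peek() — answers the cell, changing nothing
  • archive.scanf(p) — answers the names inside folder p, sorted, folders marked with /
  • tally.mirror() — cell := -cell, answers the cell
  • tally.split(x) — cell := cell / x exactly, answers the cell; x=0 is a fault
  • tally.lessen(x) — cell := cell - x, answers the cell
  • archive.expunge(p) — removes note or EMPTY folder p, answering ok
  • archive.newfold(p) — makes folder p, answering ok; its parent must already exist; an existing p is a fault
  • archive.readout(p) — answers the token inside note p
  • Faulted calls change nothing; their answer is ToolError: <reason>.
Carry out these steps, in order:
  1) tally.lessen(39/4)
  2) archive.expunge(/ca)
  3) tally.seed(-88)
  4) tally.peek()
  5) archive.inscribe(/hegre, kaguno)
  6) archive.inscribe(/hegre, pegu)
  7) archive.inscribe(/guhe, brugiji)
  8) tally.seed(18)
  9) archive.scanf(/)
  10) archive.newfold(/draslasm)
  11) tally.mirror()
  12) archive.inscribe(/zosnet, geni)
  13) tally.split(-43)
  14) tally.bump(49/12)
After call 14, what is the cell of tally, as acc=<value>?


Answer: acc=2323/516

Derivation:
Calling lessen(x: 39/4), → -39/4.
Calling expunge(p: /ca), and get ok.
Invoking seed(x: -88): -88.
I call peek(), → -88.
Invoking inscribe(p: /hegre, c: kaguno), and see created.
Calling inscribe(p: /hegre, c: pegu): overwrote.
I run inscribe(p: /guhe, c: brugiji), and observe created.
I call seed(x: 18), and get 18.
I call scanf(p: /), — result: [guhe, hegre, peze].
Using newfold(p: /draslasm), and see ok.
Invoking mirror(), → -18.
Invoking inscribe(p: /zosnet, c: geni), and see created.
Next I call split(x: -43), and get 18/43.
I try bump(x: 49/12), — result: 2323/516.


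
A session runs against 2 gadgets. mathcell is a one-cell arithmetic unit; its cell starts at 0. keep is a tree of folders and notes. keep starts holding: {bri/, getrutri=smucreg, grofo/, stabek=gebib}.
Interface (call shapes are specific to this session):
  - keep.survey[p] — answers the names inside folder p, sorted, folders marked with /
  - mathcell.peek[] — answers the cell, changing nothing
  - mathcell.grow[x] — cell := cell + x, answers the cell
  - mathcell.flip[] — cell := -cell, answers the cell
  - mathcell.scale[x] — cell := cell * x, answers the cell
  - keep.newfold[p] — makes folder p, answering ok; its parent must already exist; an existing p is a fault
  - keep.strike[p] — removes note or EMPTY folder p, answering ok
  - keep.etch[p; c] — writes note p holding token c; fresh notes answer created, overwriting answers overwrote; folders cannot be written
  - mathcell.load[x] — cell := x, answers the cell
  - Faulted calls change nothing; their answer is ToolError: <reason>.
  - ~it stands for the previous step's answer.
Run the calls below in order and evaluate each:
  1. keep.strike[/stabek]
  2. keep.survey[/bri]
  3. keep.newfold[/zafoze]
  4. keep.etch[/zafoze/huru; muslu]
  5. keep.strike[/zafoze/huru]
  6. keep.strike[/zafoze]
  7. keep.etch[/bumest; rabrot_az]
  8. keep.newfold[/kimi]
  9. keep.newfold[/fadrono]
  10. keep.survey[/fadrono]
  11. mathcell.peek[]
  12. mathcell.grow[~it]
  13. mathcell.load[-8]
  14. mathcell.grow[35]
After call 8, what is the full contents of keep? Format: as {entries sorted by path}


[in] keep.strike p: /stabek
= ok
[in] keep.survey p: /bri
= []
[in] keep.newfold p: /zafoze
= ok
[in] keep.etch p: /zafoze/huru c: muslu
= created
[in] keep.strike p: /zafoze/huru
= ok
[in] keep.strike p: /zafoze
= ok
[in] keep.etch p: /bumest c: rabrot_az
= created
[in] keep.newfold p: /kimi
= ok
[in] keep.newfold p: /fadrono
= ok
[in] keep.survey p: /fadrono
= []
[in] mathcell.peek
= 0
[in] mathcell.grow x: ~it
= 0
[in] mathcell.load x: -8
= -8
[in] mathcell.grow x: 35
= 27

Answer: {bri/, bumest=rabrot_az, getrutri=smucreg, grofo/, kimi/}


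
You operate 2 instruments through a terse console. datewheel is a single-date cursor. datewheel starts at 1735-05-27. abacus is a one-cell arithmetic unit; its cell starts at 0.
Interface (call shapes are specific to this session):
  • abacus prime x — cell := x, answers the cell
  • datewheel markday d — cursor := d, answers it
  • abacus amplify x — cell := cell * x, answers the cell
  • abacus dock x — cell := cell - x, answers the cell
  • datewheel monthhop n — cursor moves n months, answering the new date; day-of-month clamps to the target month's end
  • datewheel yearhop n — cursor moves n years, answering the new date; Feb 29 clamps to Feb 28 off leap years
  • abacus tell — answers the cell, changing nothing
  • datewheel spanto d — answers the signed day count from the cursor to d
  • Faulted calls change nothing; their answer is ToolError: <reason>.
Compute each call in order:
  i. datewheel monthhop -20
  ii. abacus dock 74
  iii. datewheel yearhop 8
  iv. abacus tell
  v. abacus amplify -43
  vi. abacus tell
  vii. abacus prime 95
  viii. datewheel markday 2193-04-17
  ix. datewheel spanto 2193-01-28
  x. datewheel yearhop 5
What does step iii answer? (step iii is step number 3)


Do: datewheel monthhop[-20]
See: 1733-09-27
Do: abacus dock[74]
See: -74
Do: datewheel yearhop[8]
See: 1741-09-27
Do: abacus tell[]
See: -74
Do: abacus amplify[-43]
See: 3182
Do: abacus tell[]
See: 3182
Do: abacus prime[95]
See: 95
Do: datewheel markday[2193-04-17]
See: 2193-04-17
Do: datewheel spanto[2193-01-28]
See: -79
Do: datewheel yearhop[5]
See: 2198-04-17

Answer: 1741-09-27


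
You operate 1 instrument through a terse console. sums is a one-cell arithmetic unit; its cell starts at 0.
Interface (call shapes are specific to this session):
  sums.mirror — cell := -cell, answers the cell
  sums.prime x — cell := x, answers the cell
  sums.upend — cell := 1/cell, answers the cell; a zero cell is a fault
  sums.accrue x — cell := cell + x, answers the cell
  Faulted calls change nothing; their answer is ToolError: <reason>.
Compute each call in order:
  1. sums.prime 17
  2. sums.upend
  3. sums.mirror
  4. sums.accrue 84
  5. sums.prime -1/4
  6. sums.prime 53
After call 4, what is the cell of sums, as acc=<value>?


Step: sums.prime[17]
Result: 17
Step: sums.upend[]
Result: 1/17
Step: sums.mirror[]
Result: -1/17
Step: sums.accrue[84]
Result: 1427/17
Step: sums.prime[-1/4]
Result: -1/4
Step: sums.prime[53]
Result: 53

Answer: acc=1427/17


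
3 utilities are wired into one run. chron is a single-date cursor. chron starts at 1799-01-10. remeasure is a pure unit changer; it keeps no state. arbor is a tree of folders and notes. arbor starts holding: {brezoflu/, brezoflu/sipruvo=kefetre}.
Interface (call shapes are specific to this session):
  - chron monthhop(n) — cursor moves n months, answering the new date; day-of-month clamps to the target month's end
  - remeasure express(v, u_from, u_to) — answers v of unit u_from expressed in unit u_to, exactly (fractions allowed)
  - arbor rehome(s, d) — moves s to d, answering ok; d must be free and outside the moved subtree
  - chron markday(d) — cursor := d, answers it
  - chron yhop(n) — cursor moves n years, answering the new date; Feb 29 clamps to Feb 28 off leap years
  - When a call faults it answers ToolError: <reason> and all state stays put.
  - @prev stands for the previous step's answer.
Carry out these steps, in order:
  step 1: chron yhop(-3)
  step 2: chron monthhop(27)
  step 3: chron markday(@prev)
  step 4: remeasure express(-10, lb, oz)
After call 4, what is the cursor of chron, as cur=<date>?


$ chron yhop n: -3
= 1796-01-10
$ chron monthhop n: 27
= 1798-04-10
$ chron markday d: @prev
= 1798-04-10
$ remeasure express v: -10 u_from: lb u_to: oz
= -160

Answer: cur=1798-04-10


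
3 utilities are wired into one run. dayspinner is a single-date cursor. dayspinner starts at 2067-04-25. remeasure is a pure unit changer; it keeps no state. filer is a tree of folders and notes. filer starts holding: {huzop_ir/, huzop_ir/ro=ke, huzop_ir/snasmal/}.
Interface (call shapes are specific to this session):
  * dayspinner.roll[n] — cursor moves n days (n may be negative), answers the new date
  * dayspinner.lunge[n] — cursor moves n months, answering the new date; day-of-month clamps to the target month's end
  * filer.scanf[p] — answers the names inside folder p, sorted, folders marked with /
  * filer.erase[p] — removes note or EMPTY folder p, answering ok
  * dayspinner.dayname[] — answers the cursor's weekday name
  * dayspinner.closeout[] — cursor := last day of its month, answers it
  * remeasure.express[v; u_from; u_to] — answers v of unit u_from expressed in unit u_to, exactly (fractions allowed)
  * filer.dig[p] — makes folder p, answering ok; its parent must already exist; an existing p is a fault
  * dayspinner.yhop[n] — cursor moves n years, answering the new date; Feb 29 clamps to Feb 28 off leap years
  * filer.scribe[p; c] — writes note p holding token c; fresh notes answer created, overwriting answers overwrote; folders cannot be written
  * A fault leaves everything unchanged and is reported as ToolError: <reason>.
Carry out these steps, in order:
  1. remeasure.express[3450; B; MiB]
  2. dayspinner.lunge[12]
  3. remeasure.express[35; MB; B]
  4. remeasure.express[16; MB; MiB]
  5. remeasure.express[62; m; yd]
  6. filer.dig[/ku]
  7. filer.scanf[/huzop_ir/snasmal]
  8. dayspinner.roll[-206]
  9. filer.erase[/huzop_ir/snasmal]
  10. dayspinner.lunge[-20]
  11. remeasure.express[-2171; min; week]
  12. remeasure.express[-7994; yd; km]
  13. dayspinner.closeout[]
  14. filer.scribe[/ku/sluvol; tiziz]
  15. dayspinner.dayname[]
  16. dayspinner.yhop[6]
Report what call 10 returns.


Act: express[v: 3450; u_from: B; u_to: MiB]
Obs: 1725/524288
Act: lunge[n: 12]
Obs: 2068-04-25
Act: express[v: 35; u_from: MB; u_to: B]
Obs: 35000000
Act: express[v: 16; u_from: MB; u_to: MiB]
Obs: 15625/1024
Act: express[v: 62; u_from: m; u_to: yd]
Obs: 77500/1143
Act: dig[p: /ku]
Obs: ok
Act: scanf[p: /huzop_ir/snasmal]
Obs: []
Act: roll[n: -206]
Obs: 2067-10-02
Act: erase[p: /huzop_ir/snasmal]
Obs: ok
Act: lunge[n: -20]
Obs: 2066-02-02
Act: express[v: -2171; u_from: min; u_to: week]
Obs: -2171/10080
Act: express[v: -7994; u_from: yd; u_to: km]
Obs: -4568571/625000
Act: closeout[]
Obs: 2066-02-28
Act: scribe[p: /ku/sluvol; c: tiziz]
Obs: created
Act: dayname[]
Obs: Sunday
Act: yhop[n: 6]
Obs: 2072-02-28

Answer: 2066-02-02


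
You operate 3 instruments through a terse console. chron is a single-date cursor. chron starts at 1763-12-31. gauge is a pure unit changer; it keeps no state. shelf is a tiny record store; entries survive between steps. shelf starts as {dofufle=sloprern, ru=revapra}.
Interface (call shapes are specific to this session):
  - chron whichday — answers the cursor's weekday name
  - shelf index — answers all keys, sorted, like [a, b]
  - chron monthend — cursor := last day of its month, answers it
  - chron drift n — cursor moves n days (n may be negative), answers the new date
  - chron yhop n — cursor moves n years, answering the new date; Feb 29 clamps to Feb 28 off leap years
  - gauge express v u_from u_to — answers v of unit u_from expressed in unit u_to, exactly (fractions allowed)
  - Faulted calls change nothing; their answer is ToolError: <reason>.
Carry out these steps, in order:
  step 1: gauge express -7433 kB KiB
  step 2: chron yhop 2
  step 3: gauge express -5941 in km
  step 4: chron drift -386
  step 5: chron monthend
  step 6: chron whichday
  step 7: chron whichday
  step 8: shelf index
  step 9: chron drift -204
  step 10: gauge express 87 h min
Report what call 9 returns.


·→ gauge express(v=-7433, u_from=kB, u_to=KiB)
·← -929125/128
·→ chron yhop(n=2)
·← 1765-12-31
·→ gauge express(v=-5941, u_from=in, u_to=km)
·← -754507/5000000
·→ chron drift(n=-386)
·← 1764-12-10
·→ chron monthend()
·← 1764-12-31
·→ chron whichday()
·← Monday
·→ chron whichday()
·← Monday
·→ shelf index()
·← [dofufle, ru]
·→ chron drift(n=-204)
·← 1764-06-10
·→ gauge express(v=87, u_from=h, u_to=min)
·← 5220

Answer: 1764-06-10


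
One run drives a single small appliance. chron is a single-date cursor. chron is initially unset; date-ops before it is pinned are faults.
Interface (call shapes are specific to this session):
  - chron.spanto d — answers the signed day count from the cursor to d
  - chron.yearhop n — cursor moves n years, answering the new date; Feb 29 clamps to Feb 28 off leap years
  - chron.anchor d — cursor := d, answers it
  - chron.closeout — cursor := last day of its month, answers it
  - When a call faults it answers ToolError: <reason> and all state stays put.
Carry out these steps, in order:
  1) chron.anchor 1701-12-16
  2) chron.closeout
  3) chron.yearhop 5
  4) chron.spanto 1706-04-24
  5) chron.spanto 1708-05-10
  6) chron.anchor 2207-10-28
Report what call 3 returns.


Answer: 1706-12-31

Derivation:
Step: chron.anchor[d: 1701-12-16]
Result: 1701-12-16
Step: chron.closeout[]
Result: 1701-12-31
Step: chron.yearhop[n: 5]
Result: 1706-12-31
Step: chron.spanto[d: 1706-04-24]
Result: -251
Step: chron.spanto[d: 1708-05-10]
Result: 496
Step: chron.anchor[d: 2207-10-28]
Result: 2207-10-28


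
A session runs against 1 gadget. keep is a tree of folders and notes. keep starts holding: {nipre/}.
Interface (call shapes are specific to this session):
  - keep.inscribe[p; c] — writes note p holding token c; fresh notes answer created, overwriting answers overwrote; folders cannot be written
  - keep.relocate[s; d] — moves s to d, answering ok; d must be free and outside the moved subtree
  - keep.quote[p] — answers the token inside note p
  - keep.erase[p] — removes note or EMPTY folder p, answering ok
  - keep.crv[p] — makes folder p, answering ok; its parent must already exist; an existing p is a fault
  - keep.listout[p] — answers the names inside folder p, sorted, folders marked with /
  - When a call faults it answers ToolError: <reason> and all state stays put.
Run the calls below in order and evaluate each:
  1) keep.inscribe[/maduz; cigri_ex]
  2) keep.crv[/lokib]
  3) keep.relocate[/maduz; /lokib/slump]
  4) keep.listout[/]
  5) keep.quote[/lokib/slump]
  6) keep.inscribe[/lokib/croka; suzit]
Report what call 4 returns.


Answer: [lokib/, nipre/]

Derivation:
;; inscribe(p: /maduz, c: cigri_ex) -> created
;; crv(p: /lokib) -> ok
;; relocate(s: /maduz, d: /lokib/slump) -> ok
;; listout(p: /) -> [lokib/, nipre/]
;; quote(p: /lokib/slump) -> cigri_ex
;; inscribe(p: /lokib/croka, c: suzit) -> created


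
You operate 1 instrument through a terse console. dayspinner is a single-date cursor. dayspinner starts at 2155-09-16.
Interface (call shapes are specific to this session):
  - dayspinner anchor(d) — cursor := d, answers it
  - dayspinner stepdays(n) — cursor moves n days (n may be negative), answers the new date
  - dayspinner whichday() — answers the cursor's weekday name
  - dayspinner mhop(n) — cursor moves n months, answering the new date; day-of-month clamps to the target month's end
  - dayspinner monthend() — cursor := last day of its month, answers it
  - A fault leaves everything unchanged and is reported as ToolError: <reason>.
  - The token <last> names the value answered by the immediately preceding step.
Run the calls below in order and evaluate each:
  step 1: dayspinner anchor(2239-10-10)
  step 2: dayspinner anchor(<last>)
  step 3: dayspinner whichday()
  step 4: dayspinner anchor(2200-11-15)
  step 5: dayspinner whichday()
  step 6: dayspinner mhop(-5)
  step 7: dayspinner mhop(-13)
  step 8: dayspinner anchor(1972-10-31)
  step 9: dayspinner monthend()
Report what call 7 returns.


Calling dayspinner anchor on d: 2239-10-10, and see 2239-10-10.
Now I run dayspinner anchor on d: <last>, and observe 2239-10-10.
Then dayspinner whichday, and see Thursday.
Next I call dayspinner anchor on d: 2200-11-15: 2200-11-15.
Calling dayspinner whichday, — result: Saturday.
Invoking dayspinner mhop on n: -5, — result: 2200-06-15.
I invoke dayspinner mhop on n: -13, and get 2199-05-15.
Then dayspinner anchor on d: 1972-10-31, which returns 1972-10-31.
Calling dayspinner monthend(): 1972-10-31.

Answer: 2199-05-15


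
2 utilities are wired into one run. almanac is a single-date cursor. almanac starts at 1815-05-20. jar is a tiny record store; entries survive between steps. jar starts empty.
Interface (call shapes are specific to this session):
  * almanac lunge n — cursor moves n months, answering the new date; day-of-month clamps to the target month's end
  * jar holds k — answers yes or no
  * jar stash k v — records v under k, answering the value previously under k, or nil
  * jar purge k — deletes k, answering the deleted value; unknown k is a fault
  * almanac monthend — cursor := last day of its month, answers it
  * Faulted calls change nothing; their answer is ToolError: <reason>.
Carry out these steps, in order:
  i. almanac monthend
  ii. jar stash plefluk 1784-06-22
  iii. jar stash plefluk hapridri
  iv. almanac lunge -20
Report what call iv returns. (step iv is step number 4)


→ almanac monthend()
← 1815-05-31
→ jar stash(k=plefluk, v=1784-06-22)
← nil
→ jar stash(k=plefluk, v=hapridri)
← 1784-06-22
→ almanac lunge(n=-20)
← 1813-09-30

Answer: 1813-09-30
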